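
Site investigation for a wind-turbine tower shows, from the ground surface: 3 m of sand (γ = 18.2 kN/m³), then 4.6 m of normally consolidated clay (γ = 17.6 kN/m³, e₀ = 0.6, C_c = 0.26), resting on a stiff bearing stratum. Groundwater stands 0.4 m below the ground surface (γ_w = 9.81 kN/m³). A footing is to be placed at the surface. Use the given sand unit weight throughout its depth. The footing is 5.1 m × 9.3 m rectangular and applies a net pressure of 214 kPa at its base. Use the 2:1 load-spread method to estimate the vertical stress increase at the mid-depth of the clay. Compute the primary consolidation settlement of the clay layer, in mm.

S_c ≈ 287 mm

Mid-depth of clay below the ground surface: z = 3 + 4.6/2 = 5.3 m.
Total vertical stress at mid-clay: σ_v = 18.2×3 + 17.6×2.3 = 95.08 kPa.
Pore pressure: u = 9.81×(5.3 − 0.4) = 48.069 kPa.
Initial effective stress: σ'_0 = σ_v − u = 95.08 − 48.069 = 47.011 kPa.
Stress increase at mid-clay by the 2:1 spreading method:
Δσ = qBL/((B+z)(L+z)) = 214×5.1×9.3/((5.1+5.3)(9.3+5.3)) = 66.847 kPa
Final effective stress: σ'_f = σ'_0 + Δσ = 47.011 + 66.847 = 113.86 kPa.
Normally consolidated clay, so the full stress increment lies on the virgin compression line:
S_c = C_c·H/(1+e₀)·log₁₀(σ'_f/σ'_0) = 0.26×4.6/(1+0.6)×log₁₀(113.86/47.011)
    = 0.7475 × 0.38417 = 0.2872 m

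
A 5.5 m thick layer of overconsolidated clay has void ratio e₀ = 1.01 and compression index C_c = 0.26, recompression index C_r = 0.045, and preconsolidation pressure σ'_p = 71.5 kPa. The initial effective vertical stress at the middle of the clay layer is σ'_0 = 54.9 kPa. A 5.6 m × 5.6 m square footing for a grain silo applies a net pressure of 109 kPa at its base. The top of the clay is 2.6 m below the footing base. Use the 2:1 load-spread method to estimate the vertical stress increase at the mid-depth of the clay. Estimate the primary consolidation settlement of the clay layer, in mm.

S_c ≈ 61.7 mm

Mid-depth of clay below the footing base: z = 2.6 + 5.5/2 = 5.35 m.
Stress increase at mid-clay by the 2:1 spreading method:
Δσ = qBL/((B+z)(L+z)) = 109×5.6×5.6/((5.6+5.35)(5.6+5.35)) = 28.508 kPa
Final effective stress: σ'_f = 54.9 + 28.508 = 83.408 kPa.
σ'_f = 83.408 > σ'_p = 71.5 kPa, so the stress path crosses the preconsolidation pressure — recompression up to σ'_p, then virgin compression beyond:
S_c = H/(1+e₀)·[C_r·log₁₀(σ'_p/σ'_0) + C_c·log₁₀(σ'_f/σ'_p)]
    = 5.5/2.01 × [0.045×log₁₀(71.5/54.9) + 0.26×log₁₀(83.408/71.5)]
    = 2.7363 × [0.005163 + 0.017394] = 0.06172 m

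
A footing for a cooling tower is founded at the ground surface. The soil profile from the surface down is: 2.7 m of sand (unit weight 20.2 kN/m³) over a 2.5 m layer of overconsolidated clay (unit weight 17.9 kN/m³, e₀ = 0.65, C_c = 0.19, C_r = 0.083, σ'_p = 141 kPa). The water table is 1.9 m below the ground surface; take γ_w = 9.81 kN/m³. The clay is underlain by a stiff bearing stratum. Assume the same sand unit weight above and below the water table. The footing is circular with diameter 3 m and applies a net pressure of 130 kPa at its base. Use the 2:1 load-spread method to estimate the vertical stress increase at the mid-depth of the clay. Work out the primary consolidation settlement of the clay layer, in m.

Mid-depth of clay below the ground surface: z = 2.7 + 2.5/2 = 3.95 m.
Total vertical stress at mid-clay: σ_v = 20.2×2.7 + 17.9×1.25 = 76.915 kPa.
Pore pressure: u = 9.81×(3.95 − 1.9) = 20.11 kPa.
Initial effective stress: σ'_0 = σ_v − u = 76.915 − 20.11 = 56.805 kPa.
Stress increase at mid-clay by the 2:1 spreading method:
Δσ ≈ qD²/(D+z)² = 130×3²/(3+3.95)² = 24.222 kPa
Final effective stress: σ'_f = 56.805 + 24.222 = 81.027 kPa.
σ'_f = 81.027 ≤ σ'_p = 141 kPa, so the clay remains overconsolidated and only the recompression index applies:
S_c = C_r·H/(1+e₀)·log₁₀(σ'_f/σ'_0) = 0.083×2.5/1.65×log₁₀(81.027/56.805)
    = 0.12576 × 0.15424 = 0.0194 m

S_c ≈ 0.0194 m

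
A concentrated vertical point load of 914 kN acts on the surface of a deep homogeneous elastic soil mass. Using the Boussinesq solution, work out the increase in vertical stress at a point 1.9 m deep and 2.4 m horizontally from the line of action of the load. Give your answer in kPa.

Δσ_z ≈ 11.1 kPa

Boussinesq vertical stress below a point load on an elastic half-space:
Δσ_z = 3P/(2πz²) · [1 + (r/z)²]^(−5/2)
r/z = 2.4/1.9 = 1.2632; [1+(r/z)²]^(−5/2) = 0.092134.
Δσ_z = 3×914/(2π×1.9²) × 0.092134 = 120.89 × 0.092134 = 11.14 kPa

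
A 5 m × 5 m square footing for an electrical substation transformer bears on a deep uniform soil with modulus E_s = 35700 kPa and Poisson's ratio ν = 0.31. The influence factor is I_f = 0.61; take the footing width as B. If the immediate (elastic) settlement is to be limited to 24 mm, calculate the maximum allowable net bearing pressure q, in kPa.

q ≈ 311 kPa

S_e = q·B·(1−ν²)/E_s · I_f  ⇒  q = S_e·E_s / (B·(1−ν²)·I_f).
q = 0.024 × 35700 / (5 × 0.9039 × 0.61) = 310.8 kPa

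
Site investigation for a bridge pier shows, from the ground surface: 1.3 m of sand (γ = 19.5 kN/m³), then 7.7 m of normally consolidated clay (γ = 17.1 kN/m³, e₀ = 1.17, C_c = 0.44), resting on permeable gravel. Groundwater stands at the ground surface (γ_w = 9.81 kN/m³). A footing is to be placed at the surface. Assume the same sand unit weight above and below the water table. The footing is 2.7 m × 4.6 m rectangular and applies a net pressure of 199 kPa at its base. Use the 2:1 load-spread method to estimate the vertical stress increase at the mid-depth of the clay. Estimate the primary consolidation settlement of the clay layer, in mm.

S_c ≈ 396 mm

Mid-depth of clay below the ground surface: z = 1.3 + 7.7/2 = 5.15 m.
Total vertical stress at mid-clay: σ_v = 19.5×1.3 + 17.1×3.85 = 91.185 kPa.
Pore pressure: u = 9.81×(5.15 − 0) = 50.522 kPa.
Initial effective stress: σ'_0 = σ_v − u = 91.185 − 50.522 = 40.663 kPa.
Stress increase at mid-clay by the 2:1 spreading method:
Δσ = qBL/((B+z)(L+z)) = 199×2.7×4.6/((2.7+5.15)(4.6+5.15)) = 32.292 kPa
Final effective stress: σ'_f = σ'_0 + Δσ = 40.663 + 32.292 = 72.955 kPa.
Normally consolidated clay, so the full stress increment lies on the virgin compression line:
S_c = C_c·H/(1+e₀)·log₁₀(σ'_f/σ'_0) = 0.44×7.7/(1+1.17)×log₁₀(72.955/40.663)
    = 1.5613 × 0.25386 = 0.3964 m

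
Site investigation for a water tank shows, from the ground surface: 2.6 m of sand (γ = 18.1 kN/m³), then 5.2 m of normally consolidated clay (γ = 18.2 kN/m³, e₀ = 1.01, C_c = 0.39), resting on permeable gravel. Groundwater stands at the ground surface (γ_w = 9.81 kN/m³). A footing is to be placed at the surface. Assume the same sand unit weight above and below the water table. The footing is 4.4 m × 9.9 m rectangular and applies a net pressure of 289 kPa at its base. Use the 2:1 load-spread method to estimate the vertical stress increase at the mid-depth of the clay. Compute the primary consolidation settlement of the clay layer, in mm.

Mid-depth of clay below the ground surface: z = 2.6 + 5.2/2 = 5.2 m.
Total vertical stress at mid-clay: σ_v = 18.1×2.6 + 18.2×2.6 = 94.38 kPa.
Pore pressure: u = 9.81×(5.2 − 0) = 51.012 kPa.
Initial effective stress: σ'_0 = σ_v − u = 94.38 − 51.012 = 43.368 kPa.
Stress increase at mid-clay by the 2:1 spreading method:
Δσ = qBL/((B+z)(L+z)) = 289×4.4×9.9/((4.4+5.2)(9.9+5.2)) = 86.844 kPa
Final effective stress: σ'_f = σ'_0 + Δσ = 43.368 + 86.844 = 130.21 kPa.
Normally consolidated clay, so the full stress increment lies on the virgin compression line:
S_c = C_c·H/(1+e₀)·log₁₀(σ'_f/σ'_0) = 0.39×5.2/(1+1.01)×log₁₀(130.21/43.368)
    = 1.009 × 0.47747 = 0.4818 m

S_c ≈ 482 mm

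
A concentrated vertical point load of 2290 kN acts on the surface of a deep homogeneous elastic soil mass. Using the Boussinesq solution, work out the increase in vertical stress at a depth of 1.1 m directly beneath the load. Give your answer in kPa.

Δσ_z ≈ 904 kPa

Boussinesq vertical stress below a point load on an elastic half-space:
Δσ_z = 3P/(2πz²) · [1 + (r/z)²]^(−5/2)
r/z = 0/1.1 = 0; [1+(r/z)²]^(−5/2) = 1.
Δσ_z = 3×2290/(2π×1.1²) × 1 = 903.63 × 1 = 903.6 kPa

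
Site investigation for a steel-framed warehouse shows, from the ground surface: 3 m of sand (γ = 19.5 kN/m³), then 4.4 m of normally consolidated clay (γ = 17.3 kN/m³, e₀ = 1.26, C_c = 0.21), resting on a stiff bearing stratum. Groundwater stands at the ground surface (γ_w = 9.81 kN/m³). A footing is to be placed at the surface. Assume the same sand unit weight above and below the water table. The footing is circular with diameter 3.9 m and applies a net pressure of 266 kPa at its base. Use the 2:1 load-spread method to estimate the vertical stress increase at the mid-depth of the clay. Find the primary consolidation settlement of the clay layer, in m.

Mid-depth of clay below the ground surface: z = 3 + 4.4/2 = 5.2 m.
Total vertical stress at mid-clay: σ_v = 19.5×3 + 17.3×2.2 = 96.56 kPa.
Pore pressure: u = 9.81×(5.2 − 0) = 51.012 kPa.
Initial effective stress: σ'_0 = σ_v − u = 96.56 − 51.012 = 45.548 kPa.
Stress increase at mid-clay by the 2:1 spreading method:
Δσ ≈ qD²/(D+z)² = 266×3.9²/(3.9+5.2)² = 48.857 kPa
Final effective stress: σ'_f = σ'_0 + Δσ = 45.548 + 48.857 = 94.405 kPa.
Normally consolidated clay, so the full stress increment lies on the virgin compression line:
S_c = C_c·H/(1+e₀)·log₁₀(σ'_f/σ'_0) = 0.21×4.4/(1+1.26)×log₁₀(94.405/45.548)
    = 0.40885 × 0.31653 = 0.1294 m

S_c ≈ 0.129 m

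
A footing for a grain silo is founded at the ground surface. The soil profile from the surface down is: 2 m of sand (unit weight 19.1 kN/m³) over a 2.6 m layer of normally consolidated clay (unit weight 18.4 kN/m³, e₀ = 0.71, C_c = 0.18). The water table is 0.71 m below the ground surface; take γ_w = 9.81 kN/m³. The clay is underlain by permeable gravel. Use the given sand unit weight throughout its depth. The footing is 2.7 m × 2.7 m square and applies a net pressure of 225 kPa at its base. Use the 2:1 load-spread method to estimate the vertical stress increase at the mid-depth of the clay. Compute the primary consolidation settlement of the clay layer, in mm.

S_c ≈ 95.9 mm

Mid-depth of clay below the ground surface: z = 2 + 2.6/2 = 3.3 m.
Total vertical stress at mid-clay: σ_v = 19.1×2 + 18.4×1.3 = 62.12 kPa.
Pore pressure: u = 9.81×(3.3 − 0.71) = 25.408 kPa.
Initial effective stress: σ'_0 = σ_v − u = 62.12 − 25.408 = 36.712 kPa.
Stress increase at mid-clay by the 2:1 spreading method:
Δσ = qBL/((B+z)(L+z)) = 225×2.7×2.7/((2.7+3.3)(2.7+3.3)) = 45.562 kPa
Final effective stress: σ'_f = σ'_0 + Δσ = 36.712 + 45.562 = 82.274 kPa.
Normally consolidated clay, so the full stress increment lies on the virgin compression line:
S_c = C_c·H/(1+e₀)·log₁₀(σ'_f/σ'_0) = 0.18×2.6/(1+0.71)×log₁₀(82.274/36.712)
    = 0.27368 × 0.35045 = 0.09591 m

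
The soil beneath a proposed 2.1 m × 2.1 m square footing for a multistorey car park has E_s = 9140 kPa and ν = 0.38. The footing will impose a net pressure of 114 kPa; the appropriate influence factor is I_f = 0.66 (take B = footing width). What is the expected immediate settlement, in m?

S_e ≈ 0.0148 m

Immediate (elastic) settlement: S_e = q·B·(1−ν²)/E_s · I_f.
S_e = 114 × 2.1 × (1 − 0.38²) / 9140 × 0.66
    = 114 × 2.1 × 0.8556 / 9140 × 0.66
    = 0.01479 m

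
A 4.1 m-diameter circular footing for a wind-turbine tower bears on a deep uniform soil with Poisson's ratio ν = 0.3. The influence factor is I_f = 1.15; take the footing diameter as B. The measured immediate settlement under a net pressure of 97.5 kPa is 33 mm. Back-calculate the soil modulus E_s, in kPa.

S_e = q·B·(1−ν²)/E_s · I_f  ⇒  E_s = q·B·(1−ν²)·I_f / S_e.
E_s = 97.5 × 4.1 × 0.91 × 1.15 / 0.033 = 12680 kPa

E_s ≈ 12700 kPa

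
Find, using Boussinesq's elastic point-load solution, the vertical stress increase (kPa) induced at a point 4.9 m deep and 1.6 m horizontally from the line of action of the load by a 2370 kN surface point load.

Boussinesq vertical stress below a point load on an elastic half-space:
Δσ_z = 3P/(2πz²) · [1 + (r/z)²]^(−5/2)
r/z = 1.6/4.9 = 0.32653; [1+(r/z)²]^(−5/2) = 0.77625.
Δσ_z = 3×2370/(2π×4.9²) × 0.77625 = 47.13 × 0.77625 = 36.58 kPa

Δσ_z ≈ 36.6 kPa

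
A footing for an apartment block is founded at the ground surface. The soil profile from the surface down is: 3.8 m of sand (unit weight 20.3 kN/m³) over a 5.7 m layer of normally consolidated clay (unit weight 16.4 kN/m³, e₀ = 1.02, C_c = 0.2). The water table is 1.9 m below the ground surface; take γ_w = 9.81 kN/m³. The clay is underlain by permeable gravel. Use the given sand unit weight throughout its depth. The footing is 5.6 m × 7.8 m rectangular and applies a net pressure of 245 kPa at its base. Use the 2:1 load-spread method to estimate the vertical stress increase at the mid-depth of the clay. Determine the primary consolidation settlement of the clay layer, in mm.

S_c ≈ 142 mm

Mid-depth of clay below the ground surface: z = 3.8 + 5.7/2 = 6.65 m.
Total vertical stress at mid-clay: σ_v = 20.3×3.8 + 16.4×2.85 = 123.88 kPa.
Pore pressure: u = 9.81×(6.65 − 1.9) = 46.598 kPa.
Initial effective stress: σ'_0 = σ_v − u = 123.88 − 46.598 = 77.282 kPa.
Stress increase at mid-clay by the 2:1 spreading method:
Δσ = qBL/((B+z)(L+z)) = 245×5.6×7.8/((5.6+6.65)(7.8+6.65)) = 60.457 kPa
Final effective stress: σ'_f = σ'_0 + Δσ = 77.282 + 60.457 = 137.74 kPa.
Normally consolidated clay, so the full stress increment lies on the virgin compression line:
S_c = C_c·H/(1+e₀)·log₁₀(σ'_f/σ'_0) = 0.2×5.7/(1+1.02)×log₁₀(137.74/77.282)
    = 0.56436 × 0.25098 = 0.1416 m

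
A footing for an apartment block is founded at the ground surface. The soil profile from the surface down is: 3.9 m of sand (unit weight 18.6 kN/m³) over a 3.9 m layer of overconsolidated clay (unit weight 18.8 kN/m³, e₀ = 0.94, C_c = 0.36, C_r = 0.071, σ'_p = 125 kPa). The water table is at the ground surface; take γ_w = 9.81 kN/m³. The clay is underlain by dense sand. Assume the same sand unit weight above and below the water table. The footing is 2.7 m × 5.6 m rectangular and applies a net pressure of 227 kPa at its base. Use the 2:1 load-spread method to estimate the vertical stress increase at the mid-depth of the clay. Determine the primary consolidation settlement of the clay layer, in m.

Mid-depth of clay below the ground surface: z = 3.9 + 3.9/2 = 5.85 m.
Total vertical stress at mid-clay: σ_v = 18.6×3.9 + 18.8×1.95 = 109.2 kPa.
Pore pressure: u = 9.81×(5.85 − 0) = 57.389 kPa.
Initial effective stress: σ'_0 = σ_v − u = 109.2 − 57.389 = 51.811 kPa.
Stress increase at mid-clay by the 2:1 spreading method:
Δσ = qBL/((B+z)(L+z)) = 227×2.7×5.6/((2.7+5.85)(5.6+5.85)) = 35.06 kPa
Final effective stress: σ'_f = 51.811 + 35.06 = 86.871 kPa.
σ'_f = 86.871 ≤ σ'_p = 125 kPa, so the clay remains overconsolidated and only the recompression index applies:
S_c = C_r·H/(1+e₀)·log₁₀(σ'_f/σ'_0) = 0.071×3.9/1.94×log₁₀(86.871/51.811)
    = 0.14273 × 0.22445 = 0.03204 m

S_c ≈ 0.032 m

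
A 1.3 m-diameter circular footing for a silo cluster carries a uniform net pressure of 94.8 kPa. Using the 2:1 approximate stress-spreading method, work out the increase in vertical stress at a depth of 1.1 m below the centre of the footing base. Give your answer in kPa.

By the 2:1 method the load spreads at 1 horizontal : 2 vertical, so at depth z the loaded area has grown by z in each plan dimension:
Δσ ≈ qD²/(D+z)² = 94.8×1.3²/(1.3+1.1)² = 27.815 kPa

Δσ_z ≈ 27.8 kPa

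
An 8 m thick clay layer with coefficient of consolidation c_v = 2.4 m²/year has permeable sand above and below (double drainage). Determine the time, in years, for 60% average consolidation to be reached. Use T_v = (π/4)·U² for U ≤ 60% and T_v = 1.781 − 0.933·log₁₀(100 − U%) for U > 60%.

Drainage path length: H_d = H/2 = 4 m (double drainage).
U ≤ 60%: T_v = (π/4)·U² = (π/4)×0.6² = 0.28274.
t = T_v·H_d²/c_v = 0.28274×4²/2.4 = 1.885 years.

t ≈ 1.88 years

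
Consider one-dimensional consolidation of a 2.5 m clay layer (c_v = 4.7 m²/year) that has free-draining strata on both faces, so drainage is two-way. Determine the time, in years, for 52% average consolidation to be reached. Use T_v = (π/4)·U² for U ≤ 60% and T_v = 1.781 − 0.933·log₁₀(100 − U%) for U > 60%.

t ≈ 0.0706 years

Drainage path length: H_d = H/2 = 1.25 m (double drainage).
U ≤ 60%: T_v = (π/4)·U² = (π/4)×0.52² = 0.21237.
t = T_v·H_d²/c_v = 0.21237×1.25²/4.7 = 0.0706 years.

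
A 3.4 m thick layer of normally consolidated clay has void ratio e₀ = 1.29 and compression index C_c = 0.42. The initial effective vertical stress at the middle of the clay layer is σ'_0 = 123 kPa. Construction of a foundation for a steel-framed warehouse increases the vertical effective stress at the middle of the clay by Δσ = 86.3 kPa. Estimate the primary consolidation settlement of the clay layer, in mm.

Final effective stress: σ'_f = σ'_0 + Δσ = 123 + 86.3 = 209.3 kPa.
Normally consolidated clay, so the full stress increment lies on the virgin compression line:
S_c = C_c·H/(1+e₀)·log₁₀(σ'_f/σ'_0) = 0.42×3.4/(1+1.29)×log₁₀(209.3/123)
    = 0.62358 × 0.23086 = 0.144 m

S_c ≈ 144 mm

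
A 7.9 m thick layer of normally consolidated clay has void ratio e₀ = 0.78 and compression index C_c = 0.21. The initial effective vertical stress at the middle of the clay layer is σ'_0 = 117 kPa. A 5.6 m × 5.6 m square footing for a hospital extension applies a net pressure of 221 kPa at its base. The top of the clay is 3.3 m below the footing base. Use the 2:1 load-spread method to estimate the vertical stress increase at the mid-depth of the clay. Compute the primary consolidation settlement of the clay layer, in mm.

Mid-depth of clay below the footing base: z = 3.3 + 7.9/2 = 7.25 m.
Stress increase at mid-clay by the 2:1 spreading method:
Δσ = qBL/((B+z)(L+z)) = 221×5.6×5.6/((5.6+7.25)(5.6+7.25)) = 41.972 kPa
Final effective stress: σ'_f = σ'_0 + Δσ = 117 + 41.972 = 158.97 kPa.
Normally consolidated clay, so the full stress increment lies on the virgin compression line:
S_c = C_c·H/(1+e₀)·log₁₀(σ'_f/σ'_0) = 0.21×7.9/(1+0.78)×log₁₀(158.97/117)
    = 0.93202 × 0.13313 = 0.1241 m

S_c ≈ 124 mm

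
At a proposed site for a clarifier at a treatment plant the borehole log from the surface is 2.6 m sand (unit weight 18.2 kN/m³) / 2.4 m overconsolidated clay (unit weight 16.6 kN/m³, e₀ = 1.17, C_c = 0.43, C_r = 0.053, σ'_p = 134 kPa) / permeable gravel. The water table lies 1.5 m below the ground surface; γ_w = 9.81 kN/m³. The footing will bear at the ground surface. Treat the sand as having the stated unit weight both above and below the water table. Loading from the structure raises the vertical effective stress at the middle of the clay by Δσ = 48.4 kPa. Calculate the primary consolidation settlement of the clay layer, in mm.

S_c ≈ 18.7 mm

Mid-depth of clay below the ground surface: z = 2.6 + 2.4/2 = 3.8 m.
Total vertical stress at mid-clay: σ_v = 18.2×2.6 + 16.6×1.2 = 67.24 kPa.
Pore pressure: u = 9.81×(3.8 − 1.5) = 22.563 kPa.
Initial effective stress: σ'_0 = σ_v − u = 67.24 − 22.563 = 44.677 kPa.
Final effective stress: σ'_f = 44.677 + 48.4 = 93.077 kPa.
σ'_f = 93.077 ≤ σ'_p = 134 kPa, so the clay remains overconsolidated and only the recompression index applies:
S_c = C_r·H/(1+e₀)·log₁₀(σ'_f/σ'_0) = 0.053×2.4/2.17×log₁₀(93.077/44.677)
    = 0.058618 × 0.31876 = 0.01869 m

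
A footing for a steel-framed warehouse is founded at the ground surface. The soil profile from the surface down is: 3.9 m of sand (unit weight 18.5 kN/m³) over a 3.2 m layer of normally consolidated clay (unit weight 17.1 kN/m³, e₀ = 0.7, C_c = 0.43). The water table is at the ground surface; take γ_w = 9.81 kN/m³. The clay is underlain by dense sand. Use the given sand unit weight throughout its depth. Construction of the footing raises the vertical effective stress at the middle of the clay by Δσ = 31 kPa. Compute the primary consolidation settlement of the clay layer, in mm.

Mid-depth of clay below the ground surface: z = 3.9 + 3.2/2 = 5.5 m.
Total vertical stress at mid-clay: σ_v = 18.5×3.9 + 17.1×1.6 = 99.51 kPa.
Pore pressure: u = 9.81×(5.5 − 0) = 53.955 kPa.
Initial effective stress: σ'_0 = σ_v − u = 99.51 − 53.955 = 45.555 kPa.
Final effective stress: σ'_f = σ'_0 + Δσ = 45.555 + 31 = 76.555 kPa.
Normally consolidated clay, so the full stress increment lies on the virgin compression line:
S_c = C_c·H/(1+e₀)·log₁₀(σ'_f/σ'_0) = 0.43×3.2/(1+0.7)×log₁₀(76.555/45.555)
    = 0.80941 × 0.22544 = 0.1825 m

S_c ≈ 182 mm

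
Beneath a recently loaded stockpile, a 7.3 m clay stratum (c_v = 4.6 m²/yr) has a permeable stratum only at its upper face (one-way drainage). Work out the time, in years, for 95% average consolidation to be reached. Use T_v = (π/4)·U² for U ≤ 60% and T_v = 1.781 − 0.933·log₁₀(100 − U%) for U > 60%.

t ≈ 13.1 years

Drainage path length: H_d = H = 7.3 m (single drainage).
U > 60%: T_v = 1.781 − 0.933·log₁₀(100 − 95) = 1.1289.
t = T_v·H_d²/c_v = 1.1289×7.3²/4.6 = 13.08 years.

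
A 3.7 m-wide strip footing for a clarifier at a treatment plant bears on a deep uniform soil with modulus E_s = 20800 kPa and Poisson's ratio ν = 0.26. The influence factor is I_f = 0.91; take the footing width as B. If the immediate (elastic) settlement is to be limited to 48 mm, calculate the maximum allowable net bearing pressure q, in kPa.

q ≈ 318 kPa

S_e = q·B·(1−ν²)/E_s · I_f  ⇒  q = S_e·E_s / (B·(1−ν²)·I_f).
q = 0.048 × 20800 / (3.7 × 0.9324 × 0.91) = 318 kPa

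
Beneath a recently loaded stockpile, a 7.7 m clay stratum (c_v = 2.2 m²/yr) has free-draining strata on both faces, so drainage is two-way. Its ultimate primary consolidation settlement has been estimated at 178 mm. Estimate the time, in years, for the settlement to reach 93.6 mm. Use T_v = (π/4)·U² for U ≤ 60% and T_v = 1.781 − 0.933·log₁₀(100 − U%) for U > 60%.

Drainage path length: H_d = H/2 = 3.85 m (double drainage).
U = S(t)/S_ult = 93.6/178 = 0.5258.
U ≤ 60%: T_v = (π/4)·U² = (π/4)×0.52584² = 0.21717.
t = T_v·H_d²/c_v = 0.21717×3.85²/2.2 = 1.463 years.

t ≈ 1.46 years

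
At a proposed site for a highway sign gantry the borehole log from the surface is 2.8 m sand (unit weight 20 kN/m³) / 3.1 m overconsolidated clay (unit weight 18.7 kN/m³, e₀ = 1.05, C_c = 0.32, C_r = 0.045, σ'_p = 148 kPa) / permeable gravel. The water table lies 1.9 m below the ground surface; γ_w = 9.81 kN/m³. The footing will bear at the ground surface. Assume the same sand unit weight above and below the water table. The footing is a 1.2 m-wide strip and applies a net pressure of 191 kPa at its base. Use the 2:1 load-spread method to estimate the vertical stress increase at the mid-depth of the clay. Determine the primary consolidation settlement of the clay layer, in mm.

Mid-depth of clay below the ground surface: z = 2.8 + 3.1/2 = 4.35 m.
Total vertical stress at mid-clay: σ_v = 20×2.8 + 18.7×1.55 = 84.985 kPa.
Pore pressure: u = 9.81×(4.35 − 1.9) = 24.035 kPa.
Initial effective stress: σ'_0 = σ_v − u = 84.985 − 24.035 = 60.95 kPa.
Stress increase at mid-clay by the 2:1 spreading method:
Δσ = qB/(B+z) = 191×1.2/(1.2+4.35) = 41.297 kPa
Final effective stress: σ'_f = 60.95 + 41.297 = 102.25 kPa.
σ'_f = 102.25 ≤ σ'_p = 148 kPa, so the clay remains overconsolidated and only the recompression index applies:
S_c = C_r·H/(1+e₀)·log₁₀(σ'_f/σ'_0) = 0.045×3.1/2.05×log₁₀(102.25/60.95)
    = 0.068049 × 0.22469 = 0.01529 m

S_c ≈ 15.3 mm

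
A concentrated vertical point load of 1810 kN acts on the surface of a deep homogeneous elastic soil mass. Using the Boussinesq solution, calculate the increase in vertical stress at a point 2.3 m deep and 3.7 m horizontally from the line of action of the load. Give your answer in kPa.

Δσ_z ≈ 6.7 kPa

Boussinesq vertical stress below a point load on an elastic half-space:
Δσ_z = 3P/(2πz²) · [1 + (r/z)²]^(−5/2)
r/z = 3.7/2.3 = 1.6087; [1+(r/z)²]^(−5/2) = 0.041011.
Δσ_z = 3×1810/(2π×2.3²) × 0.041011 = 163.37 × 0.041011 = 6.7 kPa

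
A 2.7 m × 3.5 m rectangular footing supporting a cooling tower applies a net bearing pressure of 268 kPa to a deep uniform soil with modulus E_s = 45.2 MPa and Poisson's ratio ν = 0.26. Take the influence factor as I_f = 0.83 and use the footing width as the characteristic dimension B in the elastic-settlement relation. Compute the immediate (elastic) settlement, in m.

S_e ≈ 0.0124 m

Immediate (elastic) settlement: S_e = q·B·(1−ν²)/E_s · I_f.
E_s = 45.2 MPa = 45200 kPa.
S_e = 268 × 2.7 × (1 − 0.26²) / 45200 × 0.83
    = 268 × 2.7 × 0.9324 / 45200 × 0.83
    = 0.01239 m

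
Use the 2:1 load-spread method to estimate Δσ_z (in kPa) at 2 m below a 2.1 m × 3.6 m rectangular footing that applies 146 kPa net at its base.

By the 2:1 method the load spreads at 1 horizontal : 2 vertical, so at depth z the loaded area has grown by z in each plan dimension:
Δσ = qBL/((B+z)(L+z)) = 146×2.1×3.6/((2.1+2)(3.6+2)) = 48.073 kPa

Δσ_z ≈ 48.1 kPa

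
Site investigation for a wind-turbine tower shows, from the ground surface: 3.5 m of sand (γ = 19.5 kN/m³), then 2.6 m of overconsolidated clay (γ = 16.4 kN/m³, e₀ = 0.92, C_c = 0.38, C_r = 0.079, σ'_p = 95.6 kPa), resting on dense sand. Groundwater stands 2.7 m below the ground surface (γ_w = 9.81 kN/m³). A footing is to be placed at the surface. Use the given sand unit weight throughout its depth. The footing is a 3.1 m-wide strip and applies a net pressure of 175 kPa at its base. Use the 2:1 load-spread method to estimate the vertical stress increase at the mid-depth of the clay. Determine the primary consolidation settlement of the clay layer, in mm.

Mid-depth of clay below the ground surface: z = 3.5 + 2.6/2 = 4.8 m.
Total vertical stress at mid-clay: σ_v = 19.5×3.5 + 16.4×1.3 = 89.57 kPa.
Pore pressure: u = 9.81×(4.8 − 2.7) = 20.601 kPa.
Initial effective stress: σ'_0 = σ_v − u = 89.57 − 20.601 = 68.969 kPa.
Stress increase at mid-clay by the 2:1 spreading method:
Δσ = qB/(B+z) = 175×3.1/(3.1+4.8) = 68.671 kPa
Final effective stress: σ'_f = 68.969 + 68.671 = 137.64 kPa.
σ'_f = 137.64 > σ'_p = 95.6 kPa, so the stress path crosses the preconsolidation pressure — recompression up to σ'_p, then virgin compression beyond:
S_c = H/(1+e₀)·[C_r·log₁₀(σ'_p/σ'_0) + C_c·log₁₀(σ'_f/σ'_p)]
    = 2.6/1.92 × [0.079×log₁₀(95.6/68.969) + 0.38×log₁₀(137.64/95.6)]
    = 1.3542 × [0.011203 + 0.060149] = 0.09662 m

S_c ≈ 96.6 mm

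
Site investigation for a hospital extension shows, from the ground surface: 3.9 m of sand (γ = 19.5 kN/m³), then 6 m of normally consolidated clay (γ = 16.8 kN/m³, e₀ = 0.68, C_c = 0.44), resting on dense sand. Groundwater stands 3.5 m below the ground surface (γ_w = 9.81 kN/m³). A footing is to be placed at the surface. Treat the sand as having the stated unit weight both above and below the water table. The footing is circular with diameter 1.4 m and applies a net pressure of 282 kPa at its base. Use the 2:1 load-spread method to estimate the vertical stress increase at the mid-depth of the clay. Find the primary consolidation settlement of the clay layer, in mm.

Mid-depth of clay below the ground surface: z = 3.9 + 6/2 = 6.9 m.
Total vertical stress at mid-clay: σ_v = 19.5×3.9 + 16.8×3 = 126.45 kPa.
Pore pressure: u = 9.81×(6.9 − 3.5) = 33.354 kPa.
Initial effective stress: σ'_0 = σ_v − u = 126.45 − 33.354 = 93.096 kPa.
Stress increase at mid-clay by the 2:1 spreading method:
Δσ ≈ qD²/(D+z)² = 282×1.4²/(1.4+6.9)² = 8.0232 kPa
Final effective stress: σ'_f = σ'_0 + Δσ = 93.096 + 8.0232 = 101.12 kPa.
Normally consolidated clay, so the full stress increment lies on the virgin compression line:
S_c = C_c·H/(1+e₀)·log₁₀(σ'_f/σ'_0) = 0.44×6/(1+0.68)×log₁₀(101.12/93.096)
    = 1.5714 × 0.035906 = 0.05642 m

S_c ≈ 56.4 mm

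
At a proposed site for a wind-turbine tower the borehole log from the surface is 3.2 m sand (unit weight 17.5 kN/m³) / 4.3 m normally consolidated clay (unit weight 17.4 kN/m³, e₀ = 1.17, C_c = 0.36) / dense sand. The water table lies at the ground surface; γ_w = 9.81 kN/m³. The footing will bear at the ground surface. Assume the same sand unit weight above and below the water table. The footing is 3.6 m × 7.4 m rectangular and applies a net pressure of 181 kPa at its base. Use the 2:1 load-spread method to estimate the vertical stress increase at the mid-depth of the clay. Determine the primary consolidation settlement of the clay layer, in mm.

S_c ≈ 220 mm

Mid-depth of clay below the ground surface: z = 3.2 + 4.3/2 = 5.35 m.
Total vertical stress at mid-clay: σ_v = 17.5×3.2 + 17.4×2.15 = 93.41 kPa.
Pore pressure: u = 9.81×(5.35 − 0) = 52.483 kPa.
Initial effective stress: σ'_0 = σ_v − u = 93.41 − 52.483 = 40.927 kPa.
Stress increase at mid-clay by the 2:1 spreading method:
Δσ = qBL/((B+z)(L+z)) = 181×3.6×7.4/((3.6+5.35)(7.4+5.35)) = 42.255 kPa
Final effective stress: σ'_f = σ'_0 + Δσ = 40.927 + 42.255 = 83.182 kPa.
Normally consolidated clay, so the full stress increment lies on the virgin compression line:
S_c = C_c·H/(1+e₀)·log₁₀(σ'_f/σ'_0) = 0.36×4.3/(1+1.17)×log₁₀(83.182/40.927)
    = 0.71336 × 0.30802 = 0.2197 m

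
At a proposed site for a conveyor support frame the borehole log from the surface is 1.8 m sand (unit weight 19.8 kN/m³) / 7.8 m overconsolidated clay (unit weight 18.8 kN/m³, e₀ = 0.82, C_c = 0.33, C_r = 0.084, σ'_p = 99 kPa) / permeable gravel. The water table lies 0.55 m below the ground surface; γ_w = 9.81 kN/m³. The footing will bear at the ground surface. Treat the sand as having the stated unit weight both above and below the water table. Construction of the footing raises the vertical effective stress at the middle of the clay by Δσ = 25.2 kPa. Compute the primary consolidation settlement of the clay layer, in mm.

Mid-depth of clay below the ground surface: z = 1.8 + 7.8/2 = 5.7 m.
Total vertical stress at mid-clay: σ_v = 19.8×1.8 + 18.8×3.9 = 108.96 kPa.
Pore pressure: u = 9.81×(5.7 − 0.55) = 50.522 kPa.
Initial effective stress: σ'_0 = σ_v − u = 108.96 − 50.522 = 58.438 kPa.
Final effective stress: σ'_f = 58.438 + 25.2 = 83.638 kPa.
σ'_f = 83.638 ≤ σ'_p = 99 kPa, so the clay remains overconsolidated and only the recompression index applies:
S_c = C_r·H/(1+e₀)·log₁₀(σ'_f/σ'_0) = 0.084×7.8/1.82×log₁₀(83.638/58.438)
    = 0.36 × 0.15571 = 0.05606 m

S_c ≈ 56.1 mm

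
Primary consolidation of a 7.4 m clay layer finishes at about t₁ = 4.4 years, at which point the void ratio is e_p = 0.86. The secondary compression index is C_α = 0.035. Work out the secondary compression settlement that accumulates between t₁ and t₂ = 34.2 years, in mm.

Secondary compression: S_s = C_α·H/(1+e_p)·log₁₀(t₂/t₁)
S_s = 0.035×7.4/(1+0.86)×log₁₀(34.2/4.4)
    = 0.1392 × 0.8906 = 0.124 m

S_s ≈ 124 mm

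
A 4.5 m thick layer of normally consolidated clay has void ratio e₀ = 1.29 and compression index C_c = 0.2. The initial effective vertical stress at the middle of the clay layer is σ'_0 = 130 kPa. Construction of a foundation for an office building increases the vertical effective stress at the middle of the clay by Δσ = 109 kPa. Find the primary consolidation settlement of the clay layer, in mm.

Final effective stress: σ'_f = σ'_0 + Δσ = 130 + 109 = 239 kPa.
Normally consolidated clay, so the full stress increment lies on the virgin compression line:
S_c = C_c·H/(1+e₀)·log₁₀(σ'_f/σ'_0) = 0.2×4.5/(1+1.29)×log₁₀(239/130)
    = 0.39301 × 0.26445 = 0.1039 m

S_c ≈ 104 mm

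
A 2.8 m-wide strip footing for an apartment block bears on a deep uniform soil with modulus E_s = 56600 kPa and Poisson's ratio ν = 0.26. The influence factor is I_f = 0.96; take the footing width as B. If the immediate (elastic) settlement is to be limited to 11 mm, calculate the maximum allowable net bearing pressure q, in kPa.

S_e = q·B·(1−ν²)/E_s · I_f  ⇒  q = S_e·E_s / (B·(1−ν²)·I_f).
q = 0.011 × 56600 / (2.8 × 0.9324 × 0.96) = 248.4 kPa

q ≈ 248 kPa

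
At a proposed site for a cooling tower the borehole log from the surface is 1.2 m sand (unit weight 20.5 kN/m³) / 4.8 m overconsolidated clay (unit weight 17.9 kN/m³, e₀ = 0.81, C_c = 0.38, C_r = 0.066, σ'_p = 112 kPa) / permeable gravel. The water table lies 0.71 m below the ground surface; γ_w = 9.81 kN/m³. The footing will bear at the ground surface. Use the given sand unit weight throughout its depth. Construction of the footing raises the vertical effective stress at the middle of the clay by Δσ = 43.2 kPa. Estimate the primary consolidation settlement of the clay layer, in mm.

Mid-depth of clay below the ground surface: z = 1.2 + 4.8/2 = 3.6 m.
Total vertical stress at mid-clay: σ_v = 20.5×1.2 + 17.9×2.4 = 67.56 kPa.
Pore pressure: u = 9.81×(3.6 − 0.71) = 28.351 kPa.
Initial effective stress: σ'_0 = σ_v − u = 67.56 − 28.351 = 39.209 kPa.
Final effective stress: σ'_f = 39.209 + 43.2 = 82.409 kPa.
σ'_f = 82.409 ≤ σ'_p = 112 kPa, so the clay remains overconsolidated and only the recompression index applies:
S_c = C_r·H/(1+e₀)·log₁₀(σ'_f/σ'_0) = 0.066×4.8/1.81×log₁₀(82.409/39.209)
    = 0.17503 × 0.32259 = 0.05646 m

S_c ≈ 56.5 mm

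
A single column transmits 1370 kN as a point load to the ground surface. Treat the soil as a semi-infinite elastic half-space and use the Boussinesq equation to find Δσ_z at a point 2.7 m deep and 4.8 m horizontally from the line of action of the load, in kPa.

Δσ_z ≈ 2.54 kPa

Boussinesq vertical stress below a point load on an elastic half-space:
Δσ_z = 3P/(2πz²) · [1 + (r/z)²]^(−5/2)
r/z = 4.8/2.7 = 1.7778; [1+(r/z)²]^(−5/2) = 0.028323.
Δσ_z = 3×1370/(2π×2.7²) × 0.028323 = 89.729 × 0.028323 = 2.541 kPa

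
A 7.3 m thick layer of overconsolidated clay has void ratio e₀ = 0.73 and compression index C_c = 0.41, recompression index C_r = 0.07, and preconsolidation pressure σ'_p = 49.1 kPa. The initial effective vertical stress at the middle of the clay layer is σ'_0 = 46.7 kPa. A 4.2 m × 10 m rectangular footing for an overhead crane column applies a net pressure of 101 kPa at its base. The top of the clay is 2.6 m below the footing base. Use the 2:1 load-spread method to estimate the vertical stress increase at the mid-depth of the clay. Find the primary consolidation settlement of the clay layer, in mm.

S_c ≈ 291 mm

Mid-depth of clay below the footing base: z = 2.6 + 7.3/2 = 6.25 m.
Stress increase at mid-clay by the 2:1 spreading method:
Δσ = qBL/((B+z)(L+z)) = 101×4.2×10/((4.2+6.25)(10+6.25)) = 24.98 kPa
Final effective stress: σ'_f = 46.7 + 24.98 = 71.68 kPa.
σ'_f = 71.68 > σ'_p = 49.1 kPa, so the stress path crosses the preconsolidation pressure — recompression up to σ'_p, then virgin compression beyond:
S_c = H/(1+e₀)·[C_r·log₁₀(σ'_p/σ'_0) + C_c·log₁₀(σ'_f/σ'_p)]
    = 7.3/1.73 × [0.07×log₁₀(49.1/46.7) + 0.41×log₁₀(71.68/49.1)]
    = 4.2197 × [0.0015235 + 0.06737] = 0.2907 m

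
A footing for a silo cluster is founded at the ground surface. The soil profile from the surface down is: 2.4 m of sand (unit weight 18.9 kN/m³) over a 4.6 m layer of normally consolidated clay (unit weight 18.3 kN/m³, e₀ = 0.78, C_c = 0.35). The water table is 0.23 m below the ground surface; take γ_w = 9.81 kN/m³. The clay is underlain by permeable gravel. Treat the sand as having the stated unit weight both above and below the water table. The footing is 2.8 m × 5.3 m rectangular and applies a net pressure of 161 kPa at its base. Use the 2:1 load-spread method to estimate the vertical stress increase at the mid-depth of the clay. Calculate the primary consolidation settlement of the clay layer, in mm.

S_c ≈ 215 mm

Mid-depth of clay below the ground surface: z = 2.4 + 4.6/2 = 4.7 m.
Total vertical stress at mid-clay: σ_v = 18.9×2.4 + 18.3×2.3 = 87.45 kPa.
Pore pressure: u = 9.81×(4.7 − 0.23) = 43.851 kPa.
Initial effective stress: σ'_0 = σ_v − u = 87.45 − 43.851 = 43.599 kPa.
Stress increase at mid-clay by the 2:1 spreading method:
Δσ = qBL/((B+z)(L+z)) = 161×2.8×5.3/((2.8+4.7)(5.3+4.7)) = 31.857 kPa
Final effective stress: σ'_f = σ'_0 + Δσ = 43.599 + 31.857 = 75.456 kPa.
Normally consolidated clay, so the full stress increment lies on the virgin compression line:
S_c = C_c·H/(1+e₀)·log₁₀(σ'_f/σ'_0) = 0.35×4.6/(1+0.78)×log₁₀(75.456/43.599)
    = 0.90449 × 0.23822 = 0.2155 m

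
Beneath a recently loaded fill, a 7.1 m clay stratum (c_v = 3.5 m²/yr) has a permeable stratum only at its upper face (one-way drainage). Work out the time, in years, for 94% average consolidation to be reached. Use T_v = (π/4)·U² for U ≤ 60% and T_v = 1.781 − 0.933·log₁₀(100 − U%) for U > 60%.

t ≈ 15.2 years

Drainage path length: H_d = H = 7.1 m (single drainage).
U > 60%: T_v = 1.781 − 0.933·log₁₀(100 − 94) = 1.055.
t = T_v·H_d²/c_v = 1.055×7.1²/3.5 = 15.2 years.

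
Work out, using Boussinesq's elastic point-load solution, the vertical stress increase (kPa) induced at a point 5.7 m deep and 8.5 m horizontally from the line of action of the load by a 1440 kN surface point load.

Δσ_z ≈ 1.13 kPa

Boussinesq vertical stress below a point load on an elastic half-space:
Δσ_z = 3P/(2πz²) · [1 + (r/z)²]^(−5/2)
r/z = 8.5/5.7 = 1.4912; [1+(r/z)²]^(−5/2) = 0.053591.
Δσ_z = 3×1440/(2π×5.7²) × 0.053591 = 21.162 × 0.053591 = 1.134 kPa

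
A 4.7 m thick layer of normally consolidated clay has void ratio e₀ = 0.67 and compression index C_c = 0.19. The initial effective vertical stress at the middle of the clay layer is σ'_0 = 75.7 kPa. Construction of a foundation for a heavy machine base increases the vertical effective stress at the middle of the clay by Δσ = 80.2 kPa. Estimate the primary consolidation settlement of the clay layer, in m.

Final effective stress: σ'_f = σ'_0 + Δσ = 75.7 + 80.2 = 155.9 kPa.
Normally consolidated clay, so the full stress increment lies on the virgin compression line:
S_c = C_c·H/(1+e₀)·log₁₀(σ'_f/σ'_0) = 0.19×4.7/(1+0.67)×log₁₀(155.9/75.7)
    = 0.53473 × 0.31375 = 0.1678 m

S_c ≈ 0.168 m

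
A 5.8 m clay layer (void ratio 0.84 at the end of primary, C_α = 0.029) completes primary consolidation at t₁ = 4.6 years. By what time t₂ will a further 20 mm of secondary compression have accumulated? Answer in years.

t₂ ≈ 7.61 years

S_s = C_α·H/(1+e_p)·log₁₀(t₂/t₁) ⇒ log₁₀(t₂/t₁) = S_s·(1+e_p)/(C_α·H).
log₁₀(t₂/t₁) = 0.02 × (1+0.84) / (0.029×5.8) = 0.2188
t₂ = t₁ × 10^0.2188 = 4.6 × 1.655 = 7.613 years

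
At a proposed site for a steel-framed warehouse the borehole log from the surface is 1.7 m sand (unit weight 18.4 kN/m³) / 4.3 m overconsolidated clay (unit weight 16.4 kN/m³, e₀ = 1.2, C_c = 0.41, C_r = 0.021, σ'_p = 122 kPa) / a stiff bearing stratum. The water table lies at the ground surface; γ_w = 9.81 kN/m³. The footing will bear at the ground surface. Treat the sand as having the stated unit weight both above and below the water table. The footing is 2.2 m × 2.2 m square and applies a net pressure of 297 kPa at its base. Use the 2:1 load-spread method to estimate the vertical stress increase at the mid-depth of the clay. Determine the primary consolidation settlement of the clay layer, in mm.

Mid-depth of clay below the ground surface: z = 1.7 + 4.3/2 = 3.85 m.
Total vertical stress at mid-clay: σ_v = 18.4×1.7 + 16.4×2.15 = 66.54 kPa.
Pore pressure: u = 9.81×(3.85 − 0) = 37.769 kPa.
Initial effective stress: σ'_0 = σ_v − u = 66.54 − 37.769 = 28.771 kPa.
Stress increase at mid-clay by the 2:1 spreading method:
Δσ = qBL/((B+z)(L+z)) = 297×2.2×2.2/((2.2+3.85)(2.2+3.85)) = 39.273 kPa
Final effective stress: σ'_f = 28.771 + 39.273 = 68.044 kPa.
σ'_f = 68.044 ≤ σ'_p = 122 kPa, so the clay remains overconsolidated and only the recompression index applies:
S_c = C_r·H/(1+e₀)·log₁₀(σ'_f/σ'_0) = 0.021×4.3/2.2×log₁₀(68.044/28.771)
    = 0.041044 × 0.37383 = 0.01534 m

S_c ≈ 15.3 mm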